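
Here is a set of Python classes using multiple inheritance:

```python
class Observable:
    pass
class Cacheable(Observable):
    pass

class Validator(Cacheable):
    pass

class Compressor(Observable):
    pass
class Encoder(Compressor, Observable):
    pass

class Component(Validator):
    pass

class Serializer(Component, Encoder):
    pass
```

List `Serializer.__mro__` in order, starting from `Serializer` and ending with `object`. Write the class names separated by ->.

L[Serializer] = Serializer + merge(L[Component], L[Encoder], [Component Encoder])
  take Component:  [Component Validator Cacheable Observable object] + [Encoder Compressor Observable object] + [Component Encoder]
  take Validator:  [Validator Cacheable Observable object] + [Encoder Compressor Observable object] + [Encoder]
  take Cacheable:  [Cacheable Observable object] + [Encoder Compressor Observable object] + [Encoder]
  take Encoder:  [Observable object] + [Encoder Compressor Observable object] + [Encoder]
  take Compressor:  [Observable object] + [Compressor Observable object]
  take Observable:  [Observable object] + [Observable object]
  take object:  [object] + [object]

Serializer -> Component -> Validator -> Cacheable -> Encoder -> Compressor -> Observable -> object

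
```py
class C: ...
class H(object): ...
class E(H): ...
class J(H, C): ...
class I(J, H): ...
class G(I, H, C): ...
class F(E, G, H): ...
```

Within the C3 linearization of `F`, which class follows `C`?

L[F] = F + merge(L[E], L[G], L[H], [E G H])
  take E:  [E H object] + [G I J H C object] + [H object] + [E G H]
  take G:  [H object] + [G I J H C object] + [H object] + [G H]
  take I:  [H object] + [I J H C object] + [H object] + [H]
  take J:  [H object] + [J H C object] + [H object] + [H]
  take H:  [H object] + [H C object] + [H object] + [H]
  take C:  [object] + [C object] + [object]
  take object:  [object] + [object] + [object]
MRO: F E G I J H C object
C is at position 6; next is object.

object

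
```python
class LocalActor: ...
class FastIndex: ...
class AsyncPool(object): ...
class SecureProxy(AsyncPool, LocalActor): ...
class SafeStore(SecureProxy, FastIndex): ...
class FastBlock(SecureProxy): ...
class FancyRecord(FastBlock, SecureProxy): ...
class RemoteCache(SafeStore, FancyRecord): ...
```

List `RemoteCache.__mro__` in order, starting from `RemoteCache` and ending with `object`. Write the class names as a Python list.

[RemoteCache, SafeStore, FancyRecord, FastBlock, SecureProxy, AsyncPool, LocalActor, FastIndex, object]

L[RemoteCache] = RemoteCache + merge(L[SafeStore], L[FancyRecord], [SafeStore FancyRecord])
  take SafeStore:  [SafeStore SecureProxy AsyncPool LocalActor FastIndex object] + [FancyRecord FastBlock SecureProxy AsyncPool LocalActor object] + [SafeStore FancyRecord]
  take FancyRecord:  [SecureProxy AsyncPool LocalActor FastIndex object] + [FancyRecord FastBlock SecureProxy AsyncPool LocalActor object] + [FancyRecord]
  take FastBlock:  [SecureProxy AsyncPool LocalActor FastIndex object] + [FastBlock SecureProxy AsyncPool LocalActor object]
  take SecureProxy:  [SecureProxy AsyncPool LocalActor FastIndex object] + [SecureProxy AsyncPool LocalActor object]
  take AsyncPool:  [AsyncPool LocalActor FastIndex object] + [AsyncPool LocalActor object]
  take LocalActor:  [LocalActor FastIndex object] + [LocalActor object]
  take FastIndex:  [FastIndex object] + [object]
  take object:  [object] + [object]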